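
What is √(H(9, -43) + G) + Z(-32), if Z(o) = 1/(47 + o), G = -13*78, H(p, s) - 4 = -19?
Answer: 1/15 + 7*I*√21 ≈ 0.066667 + 32.078*I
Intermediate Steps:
H(p, s) = -15 (H(p, s) = 4 - 19 = -15)
G = -1014
√(H(9, -43) + G) + Z(-32) = √(-15 - 1014) + 1/(47 - 32) = √(-1029) + 1/15 = 7*I*√21 + 1/15 = 1/15 + 7*I*√21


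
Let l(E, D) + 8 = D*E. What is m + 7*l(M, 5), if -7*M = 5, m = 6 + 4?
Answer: -71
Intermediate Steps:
m = 10
M = -5/7 (M = -⅐*5 = -5/7 ≈ -0.71429)
l(E, D) = -8 + D*E
m + 7*l(M, 5) = 10 + 7*(-8 + 5*(-5/7)) = 10 + 7*(-8 - 25/7) = 10 + 7*(-81/7) = 10 - 81 = -71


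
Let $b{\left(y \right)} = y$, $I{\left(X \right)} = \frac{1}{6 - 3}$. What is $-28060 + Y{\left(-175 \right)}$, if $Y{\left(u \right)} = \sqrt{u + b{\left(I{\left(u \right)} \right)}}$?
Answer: $-28060 + \frac{2 i \sqrt{393}}{3} \approx -28060.0 + 13.216 i$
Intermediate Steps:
$I{\left(X \right)} = \frac{1}{3}$
$Y{\left(u \right)} = \sqrt{\frac{1}{3} + u}$ ($Y{\left(u \right)} = \sqrt{u + \frac{1}{3}} = \sqrt{\frac{1}{3} + u}$)
$-28060 + Y{\left(-175 \right)} = -28060 + \frac{\sqrt{3 + 9 \left(-175\right)}}{3} = -28060 + \frac{\sqrt{3 - 1575}}{3} = -28060 + \frac{\sqrt{-1572}}{3} = -28060 + \frac{2 i \sqrt{393}}{3}$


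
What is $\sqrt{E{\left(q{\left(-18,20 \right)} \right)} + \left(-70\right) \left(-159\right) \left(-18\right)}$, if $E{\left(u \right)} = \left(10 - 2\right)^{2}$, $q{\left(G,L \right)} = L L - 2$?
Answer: $2 i \sqrt{50069} \approx 447.52 i$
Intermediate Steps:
$q{\left(G,L \right)} = -2 + L^{2}$ ($q{\left(G,L \right)} = L^{2} - 2 = -2 + L^{2}$)
$E{\left(u \right)} = 64$ ($E{\left(u \right)} = 8^{2} = 64$)
$\sqrt{E{\left(q{\left(-18,20 \right)} \right)} + \left(-70\right) \left(-159\right) \left(-18\right)} = \sqrt{64 + \left(-70\right) \left(-159\right) \left(-18\right)} = \sqrt{64 + 11130 \left(-18\right)} = \sqrt{64 - 200340} = \sqrt{-200276} = 2 i \sqrt{50069}$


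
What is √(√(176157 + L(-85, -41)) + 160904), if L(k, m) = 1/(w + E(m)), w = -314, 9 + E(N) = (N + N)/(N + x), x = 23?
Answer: √(1321658376224 + 25794*√17863528658)/2866 ≈ 401.65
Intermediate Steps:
E(N) = -9 + 2*N/(23 + N) (E(N) = -9 + (N + N)/(N + 23) = -9 + (2*N)/(23 + N) = -9 + 2*N/(23 + N))
L(k, m) = 1/(-314 + (-207 - 7*m)/(23 + m))
√(√(176157 + L(-85, -41)) + 160904) = √(√(176157 + (-23 - 1*(-41))/(7429 + 321*(-41))) + 160904) = √(√(176157 + (-23 + 41)/(7429 - 13161)) + 160904) = √(√(176157 + 18/(-5732)) + 160904) = √(√(176157 - 1/5732*18) + 160904) = √(√(176157 - 9/2866) + 160904) = √(√(504865953/2866) + 160904) = √(9*√17863528658/2866 + 160904) = √(160904 + 9*√17863528658/2866)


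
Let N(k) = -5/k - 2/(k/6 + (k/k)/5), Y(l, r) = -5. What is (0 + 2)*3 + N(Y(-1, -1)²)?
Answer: 3499/655 ≈ 5.3420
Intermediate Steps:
N(k) = -5/k - 2/(⅕ + k/6) (N(k) = -5/k - 2/(k*(⅙) + 1*(⅕)) = -5/k - 2/(k/6 + ⅕) = -5/k - 2/(⅕ + k/6))
(0 + 2)*3 + N(Y(-1, -1)²) = (0 + 2)*3 + 5*(-6 - 17*(-5)²)/(((-5)²)*(6 + 5*(-5)²)) = 2*3 + 5*(-6 - 17*25)/(25*(6 + 5*25)) = 6 + 5*(1/25)*(-6 - 425)/(6 + 125) = 6 + 5*(1/25)*(-431)/131 = 6 + 5*(1/25)*(1/131)*(-431) = 6 - 431/655 = 3499/655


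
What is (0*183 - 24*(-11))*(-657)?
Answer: -173448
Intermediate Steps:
(0*183 - 24*(-11))*(-657) = (0 + 264)*(-657) = 264*(-657) = -173448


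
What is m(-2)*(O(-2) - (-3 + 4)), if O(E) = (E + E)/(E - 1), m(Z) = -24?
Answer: -8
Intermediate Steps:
O(E) = 2*E/(-1 + E) (O(E) = (2*E)/(-1 + E) = 2*E/(-1 + E))
m(-2)*(O(-2) - (-3 + 4)) = -24*(2*(-2)/(-1 - 2) - (-3 + 4)) = -24*(2*(-2)/(-3) - 1*1) = -24*(2*(-2)*(-1/3) - 1) = -24*(4/3 - 1) = -24*1/3 = -8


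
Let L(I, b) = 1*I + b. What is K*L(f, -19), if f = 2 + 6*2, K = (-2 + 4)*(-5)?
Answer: 50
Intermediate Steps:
K = -10 (K = 2*(-5) = -10)
f = 14 (f = 2 + 12 = 14)
L(I, b) = I + b
K*L(f, -19) = -10*(14 - 19) = -10*(-5) = 50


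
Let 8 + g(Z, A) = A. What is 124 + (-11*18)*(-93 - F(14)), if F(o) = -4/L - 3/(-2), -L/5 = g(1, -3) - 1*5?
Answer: 188251/10 ≈ 18825.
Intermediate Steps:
g(Z, A) = -8 + A
L = 80 (L = -5*((-8 - 3) - 1*5) = -5*(-11 - 5) = -5*(-16) = 80)
F(o) = 29/20 (F(o) = -4/80 - 3/(-2) = -4*1/80 - 3*(-½) = -1/20 + 3/2 = 29/20)
124 + (-11*18)*(-93 - F(14)) = 124 + (-11*18)*(-93 - 1*29/20) = 124 - 198*(-93 - 29/20) = 124 - 198*(-1889/20) = 124 + 187011/10 = 188251/10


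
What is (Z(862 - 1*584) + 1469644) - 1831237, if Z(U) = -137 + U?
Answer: -361452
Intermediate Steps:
(Z(862 - 1*584) + 1469644) - 1831237 = ((-137 + (862 - 1*584)) + 1469644) - 1831237 = ((-137 + (862 - 584)) + 1469644) - 1831237 = ((-137 + 278) + 1469644) - 1831237 = (141 + 1469644) - 1831237 = 1469785 - 1831237 = -361452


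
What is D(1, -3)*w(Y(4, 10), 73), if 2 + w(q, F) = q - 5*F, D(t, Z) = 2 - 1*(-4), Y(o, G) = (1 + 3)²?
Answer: -2106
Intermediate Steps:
Y(o, G) = 16 (Y(o, G) = 4² = 16)
D(t, Z) = 6 (D(t, Z) = 2 + 4 = 6)
w(q, F) = -2 + q - 5*F (w(q, F) = -2 + (q - 5*F) = -2 + q - 5*F)
D(1, -3)*w(Y(4, 10), 73) = 6*(-2 + 16 - 5*73) = 6*(-2 + 16 - 365) = 6*(-351) = -2106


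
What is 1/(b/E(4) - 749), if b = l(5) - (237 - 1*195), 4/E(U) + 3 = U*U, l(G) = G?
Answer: -4/3477 ≈ -0.0011504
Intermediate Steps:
E(U) = 4/(-3 + U²) (E(U) = 4/(-3 + U*U) = 4/(-3 + U²))
b = -37 (b = 5 - (237 - 1*195) = 5 - (237 - 195) = 5 - 1*42 = 5 - 42 = -37)
1/(b/E(4) - 749) = 1/(-37/(4/(-3 + 4²)) - 749) = 1/(-37/(4/(-3 + 16)) - 749) = 1/(-37/(4/13) - 749) = 1/(-37/(4*(1/13)) - 749) = 1/(-37/4/13 - 749) = 1/(-37*13/4 - 749) = 1/(-481/4 - 749) = 1/(-3477/4) = -4/3477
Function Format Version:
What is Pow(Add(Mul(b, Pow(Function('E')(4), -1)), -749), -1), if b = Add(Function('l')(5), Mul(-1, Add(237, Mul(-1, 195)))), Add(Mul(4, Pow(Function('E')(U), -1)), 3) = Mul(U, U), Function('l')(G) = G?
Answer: Rational(-4, 3477) ≈ -0.0011504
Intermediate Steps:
Function('E')(U) = Mul(4, Pow(Add(-3, Pow(U, 2)), -1)) (Function('E')(U) = Mul(4, Pow(Add(-3, Mul(U, U)), -1)) = Mul(4, Pow(Add(-3, Pow(U, 2)), -1)))
b = -37 (b = Add(5, Mul(-1, Add(237, Mul(-1, 195)))) = Add(5, Mul(-1, Add(237, -195))) = Add(5, Mul(-1, 42)) = Add(5, -42) = -37)
Pow(Add(Mul(b, Pow(Function('E')(4), -1)), -749), -1) = Pow(Add(Mul(-37, Pow(Mul(4, Pow(Add(-3, Pow(4, 2)), -1)), -1)), -749), -1) = Pow(Add(Mul(-37, Pow(Mul(4, Pow(Add(-3, 16), -1)), -1)), -749), -1) = Pow(Add(Mul(-37, Pow(Mul(4, Pow(13, -1)), -1)), -749), -1) = Pow(Add(Mul(-37, Pow(Mul(4, Rational(1, 13)), -1)), -749), -1) = Pow(Add(Mul(-37, Pow(Rational(4, 13), -1)), -749), -1) = Pow(Add(Mul(-37, Rational(13, 4)), -749), -1) = Pow(Add(Rational(-481, 4), -749), -1) = Pow(Rational(-3477, 4), -1) = Rational(-4, 3477)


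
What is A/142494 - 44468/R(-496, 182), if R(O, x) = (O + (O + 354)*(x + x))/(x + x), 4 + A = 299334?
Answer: 13193626583/42249471 ≈ 312.28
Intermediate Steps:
A = 299330 (A = -4 + 299334 = 299330)
R(O, x) = (O + 2*x*(354 + O))/(2*x) (R(O, x) = (O + (354 + O)*(2*x))/((2*x)) = (O + 2*x*(354 + O))*(1/(2*x)) = (O + 2*x*(354 + O))/(2*x))
A/142494 - 44468/R(-496, 182) = 299330/142494 - 44468/(354 - 496 + (½)*(-496)/182) = 299330*(1/142494) - 44468/(354 - 496 + (½)*(-496)*(1/182)) = 149665/71247 - 44468/(354 - 496 - 124/91) = 149665/71247 - 44468/(-13046/91) = 149665/71247 - 44468*(-91/13046) = 149665/71247 + 2023294/6523 = 13193626583/42249471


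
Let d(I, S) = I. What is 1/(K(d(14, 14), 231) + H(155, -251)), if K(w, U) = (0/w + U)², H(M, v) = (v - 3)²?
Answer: 1/117877 ≈ 8.4834e-6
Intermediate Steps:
H(M, v) = (-3 + v)²
K(w, U) = U² (K(w, U) = (0 + U)² = U²)
1/(K(d(14, 14), 231) + H(155, -251)) = 1/(231² + (-3 - 251)²) = 1/(53361 + (-254)²) = 1/(53361 + 64516) = 1/117877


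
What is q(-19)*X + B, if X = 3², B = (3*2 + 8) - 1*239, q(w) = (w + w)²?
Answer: 12771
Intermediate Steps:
q(w) = 4*w² (q(w) = (2*w)² = 4*w²)
B = -225 (B = (6 + 8) - 239 = 14 - 239 = -225)
X = 9
q(-19)*X + B = (4*(-19)²)*9 - 225 = (4*361)*9 - 225 = 1444*9 - 225 = 12996 - 225 = 12771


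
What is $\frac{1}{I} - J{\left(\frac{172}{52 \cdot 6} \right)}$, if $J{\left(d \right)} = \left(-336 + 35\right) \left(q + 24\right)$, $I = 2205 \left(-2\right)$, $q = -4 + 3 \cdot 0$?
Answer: $\frac{26548199}{4410} \approx 6020.0$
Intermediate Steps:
$q = -4$ ($q = -4 + 0 = -4$)
$I = -4410$
$J{\left(d \right)} = -6020$ ($J{\left(d \right)} = \left(-336 + 35\right) \left(-4 + 24\right) = \left(-301\right) 20 = -6020$)
$\frac{1}{I} - J{\left(\frac{172}{52 \cdot 6} \right)} = \frac{1}{-4410} - -6020 = - \frac{1}{4410} + 6020 = \frac{26548199}{4410}$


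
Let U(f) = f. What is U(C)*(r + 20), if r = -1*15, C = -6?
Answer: -30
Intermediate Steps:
r = -15
U(C)*(r + 20) = -6*(-15 + 20) = -6*5 = -30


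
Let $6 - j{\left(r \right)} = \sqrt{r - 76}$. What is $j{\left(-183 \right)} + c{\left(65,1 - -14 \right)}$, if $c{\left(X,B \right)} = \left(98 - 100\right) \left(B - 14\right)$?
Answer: $4 - i \sqrt{259} \approx 4.0 - 16.093 i$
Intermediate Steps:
$c{\left(X,B \right)} = 28 - 2 B$ ($c{\left(X,B \right)} = - 2 \left(-14 + B\right) = 28 - 2 B$)
$j{\left(r \right)} = 6 - \sqrt{-76 + r}$ ($j{\left(r \right)} = 6 - \sqrt{r - 76} = 6 - \sqrt{-76 + r}$)
$j{\left(-183 \right)} + c{\left(65,1 - -14 \right)} = \left(6 - \sqrt{-76 - 183}\right) + \left(28 - 2 \left(1 - -14\right)\right) = \left(6 - \sqrt{-259}\right) + \left(28 - 2 \left(1 + 14\right)\right) = \left(6 - i \sqrt{259}\right) + \left(28 - 30\right) = \left(6 - i \sqrt{259}\right) - 2 = 4 - i \sqrt{259}$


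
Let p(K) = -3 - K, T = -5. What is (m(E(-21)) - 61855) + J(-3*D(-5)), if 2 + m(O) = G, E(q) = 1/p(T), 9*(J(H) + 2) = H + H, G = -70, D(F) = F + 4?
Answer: -185785/3 ≈ -61928.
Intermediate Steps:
D(F) = 4 + F
J(H) = -2 + 2*H/9 (J(H) = -2 + (H + H)/9 = -2 + (2*H)/9 = -2 + 2*H/9)
E(q) = ½ (E(q) = 1/(-3 - 1*(-5)) = 1/(-3 + 5) = 1/2 = ½)
m(O) = -72 (m(O) = -2 - 70 = -72)
(m(E(-21)) - 61855) + J(-3*D(-5)) = (-72 - 61855) + (-2 + 2*(-3*(4 - 5))/9) = -61927 + (-2 + 2*(-3*(-1))/9) = -61927 + (-2 + (2/9)*3) = -61927 + (-2 + ⅔) = -61927 - 4/3 = -185785/3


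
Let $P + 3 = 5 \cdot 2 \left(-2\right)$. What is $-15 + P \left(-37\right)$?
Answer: $836$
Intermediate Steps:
$P = -23$ ($P = -3 + 5 \cdot 2 \left(-2\right) = -3 + 10 \left(-2\right) = -3 - 20 = -23$)
$-15 + P \left(-37\right) = -15 - -851 = -15 + 851 = 836$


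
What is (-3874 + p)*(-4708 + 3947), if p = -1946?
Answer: 4429020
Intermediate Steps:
(-3874 + p)*(-4708 + 3947) = (-3874 - 1946)*(-4708 + 3947) = -5820*(-761) = 4429020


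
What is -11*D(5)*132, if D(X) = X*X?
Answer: -36300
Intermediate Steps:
D(X) = X**2
-11*D(5)*132 = -11*5**2*132 = -11*25*132 = -275*132 = -36300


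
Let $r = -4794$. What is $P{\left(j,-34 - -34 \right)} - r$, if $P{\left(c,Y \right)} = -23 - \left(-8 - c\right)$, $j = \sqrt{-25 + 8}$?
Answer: $4779 + i \sqrt{17} \approx 4779.0 + 4.1231 i$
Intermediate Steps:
$j = i \sqrt{17}$ ($j = \sqrt{-17} = i \sqrt{17} \approx 4.1231 i$)
$P{\left(c,Y \right)} = -15 + c$ ($P{\left(c,Y \right)} = -23 + \left(8 + c\right) = -15 + c$)
$P{\left(j,-34 - -34 \right)} - r = \left(-15 + i \sqrt{17}\right) - -4794 = \left(-15 + i \sqrt{17}\right) + 4794 = 4779 + i \sqrt{17}$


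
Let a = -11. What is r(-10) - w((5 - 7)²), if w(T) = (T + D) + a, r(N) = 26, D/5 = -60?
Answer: 333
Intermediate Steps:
D = -300 (D = 5*(-60) = -300)
w(T) = -311 + T (w(T) = (T - 300) - 11 = (-300 + T) - 11 = -311 + T)
r(-10) - w((5 - 7)²) = 26 - (-311 + (5 - 7)²) = 26 - (-311 + (-2)²) = 26 - (-311 + 4) = 26 - 1*(-307) = 26 + 307 = 333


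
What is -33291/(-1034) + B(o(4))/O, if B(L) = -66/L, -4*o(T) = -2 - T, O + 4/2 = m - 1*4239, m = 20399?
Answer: 268935241/8353686 ≈ 32.194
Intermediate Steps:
O = 16158 (O = -2 + (20399 - 1*4239) = -2 + (20399 - 4239) = -2 + 16160 = 16158)
o(T) = ½ + T/4 (o(T) = -(-2 - T)/4 = ½ + T/4)
-33291/(-1034) + B(o(4))/O = -33291/(-1034) - 66/(½ + (¼)*4)/16158 = -33291*(-1/1034) - 66/(½ + 1)*(1/16158) = 33291/1034 - 66/3/2*(1/16158) = 33291/1034 - 66*⅔*(1/16158) = 33291/1034 - 44*1/16158 = 33291/1034 - 22/8079 = 268935241/8353686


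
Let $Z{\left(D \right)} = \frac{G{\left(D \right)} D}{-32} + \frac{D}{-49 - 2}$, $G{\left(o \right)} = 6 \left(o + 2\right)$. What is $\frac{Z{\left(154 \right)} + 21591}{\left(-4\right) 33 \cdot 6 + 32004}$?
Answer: $\frac{1742515}{3183624} \approx 0.54734$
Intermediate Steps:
$G{\left(o \right)} = 12 + 6 o$ ($G{\left(o \right)} = 6 \left(2 + o\right) = 12 + 6 o$)
$Z{\left(D \right)} = - \frac{D}{51} - \frac{D \left(12 + 6 D\right)}{32}$ ($Z{\left(D \right)} = \frac{\left(12 + 6 D\right) D}{-32} + \frac{D}{-49 - 2} = D \left(12 + 6 D\right) \left(- \frac{1}{32}\right) + \frac{D}{-49 - 2} = - \frac{D \left(12 + 6 D\right)}{32} + \frac{D}{-51} = - \frac{D \left(12 + 6 D\right)}{32} + D \left(- \frac{1}{51}\right) = - \frac{D \left(12 + 6 D\right)}{32} - \frac{D}{51} = - \frac{D}{51} - \frac{D \left(12 + 6 D\right)}{32}$)
$\frac{Z{\left(154 \right)} + 21591}{\left(-4\right) 33 \cdot 6 + 32004} = \frac{\left(- \frac{1}{816}\right) 154 \left(322 + 153 \cdot 154\right) + 21591}{\left(-4\right) 33 \cdot 6 + 32004} = \frac{\left(- \frac{1}{816}\right) 154 \left(322 + 23562\right) + 21591}{\left(-132\right) 6 + 32004} = \frac{\left(- \frac{1}{816}\right) 154 \cdot 23884 + 21591}{-792 + 32004} = \frac{- \frac{459767}{102} + 21591}{31212} = \frac{1742515}{102} \cdot \frac{1}{31212} = \frac{1742515}{3183624}$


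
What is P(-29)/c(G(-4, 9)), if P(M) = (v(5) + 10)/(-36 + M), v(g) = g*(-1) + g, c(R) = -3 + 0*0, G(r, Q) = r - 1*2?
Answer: 2/39 ≈ 0.051282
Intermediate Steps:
G(r, Q) = -2 + r (G(r, Q) = r - 2 = -2 + r)
c(R) = -3 (c(R) = -3 + 0 = -3)
v(g) = 0 (v(g) = -g + g = 0)
P(M) = 10/(-36 + M) (P(M) = (0 + 10)/(-36 + M) = 10/(-36 + M))
P(-29)/c(G(-4, 9)) = (10/(-36 - 29))/(-3) = (10/(-65))*(-⅓) = (10*(-1/65))*(-⅓) = -2/13*(-⅓) = 2/39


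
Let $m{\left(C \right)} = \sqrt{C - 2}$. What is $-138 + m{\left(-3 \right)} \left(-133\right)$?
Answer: $-138 - 133 i \sqrt{5} \approx -138.0 - 297.4 i$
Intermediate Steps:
$m{\left(C \right)} = \sqrt{-2 + C}$
$-138 + m{\left(-3 \right)} \left(-133\right) = -138 + \sqrt{-2 - 3} \left(-133\right) = -138 + \sqrt{-5} \left(-133\right) = -138 + i \sqrt{5} \left(-133\right) = -138 - 133 i \sqrt{5}$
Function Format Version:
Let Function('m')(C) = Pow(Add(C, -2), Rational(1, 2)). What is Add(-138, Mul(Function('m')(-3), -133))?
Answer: Add(-138, Mul(-133, I, Pow(5, Rational(1, 2)))) ≈ Add(-138.00, Mul(-297.40, I))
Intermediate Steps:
Function('m')(C) = Pow(Add(-2, C), Rational(1, 2))
Add(-138, Mul(Function('m')(-3), -133)) = Add(-138, Mul(Pow(Add(-2, -3), Rational(1, 2)), -133)) = Add(-138, Mul(Pow(-5, Rational(1, 2)), -133)) = Add(-138, Mul(Mul(I, Pow(5, Rational(1, 2))), -133)) = Add(-138, Mul(-133, I, Pow(5, Rational(1, 2))))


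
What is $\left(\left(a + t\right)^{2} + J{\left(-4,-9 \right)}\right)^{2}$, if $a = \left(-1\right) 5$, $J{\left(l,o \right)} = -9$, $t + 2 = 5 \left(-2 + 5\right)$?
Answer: $3025$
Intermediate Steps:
$t = 13$ ($t = -2 + 5 \left(-2 + 5\right) = -2 + 5 \cdot 3 = -2 + 15 = 13$)
$a = -5$
$\left(\left(a + t\right)^{2} + J{\left(-4,-9 \right)}\right)^{2} = \left(\left(-5 + 13\right)^{2} - 9\right)^{2} = \left(8^{2} - 9\right)^{2} = \left(64 - 9\right)^{2} = 55^{2} = 3025$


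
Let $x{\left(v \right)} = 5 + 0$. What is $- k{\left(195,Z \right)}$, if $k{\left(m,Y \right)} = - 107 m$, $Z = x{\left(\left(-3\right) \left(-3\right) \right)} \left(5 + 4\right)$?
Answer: $20865$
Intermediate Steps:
$x{\left(v \right)} = 5$
$Z = 45$ ($Z = 5 \left(5 + 4\right) = 5 \cdot 9 = 45$)
$- k{\left(195,Z \right)} = - \left(-107\right) 195 = \left(-1\right) \left(-20865\right) = 20865$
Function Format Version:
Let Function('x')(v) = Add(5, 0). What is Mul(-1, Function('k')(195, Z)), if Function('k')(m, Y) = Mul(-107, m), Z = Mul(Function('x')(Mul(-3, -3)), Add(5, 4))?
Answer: 20865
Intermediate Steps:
Function('x')(v) = 5
Z = 45 (Z = Mul(5, Add(5, 4)) = Mul(5, 9) = 45)
Mul(-1, Function('k')(195, Z)) = Mul(-1, Mul(-107, 195)) = Mul(-1, -20865) = 20865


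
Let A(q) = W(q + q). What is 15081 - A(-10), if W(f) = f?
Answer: 15101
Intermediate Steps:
A(q) = 2*q (A(q) = q + q = 2*q)
15081 - A(-10) = 15081 - 2*(-10) = 15081 - 1*(-20) = 15081 + 20 = 15101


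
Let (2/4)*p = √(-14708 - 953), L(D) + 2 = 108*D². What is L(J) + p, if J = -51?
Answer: 280906 + 2*I*√15661 ≈ 2.8091e+5 + 250.29*I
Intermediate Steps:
L(D) = -2 + 108*D²
p = 2*I*√15661 (p = 2*√(-14708 - 953) = 2*√(-15661) = 2*(I*√15661) = 2*I*√15661 ≈ 250.29*I)
L(J) + p = (-2 + 108*(-51)²) + 2*I*√15661 = (-2 + 108*2601) + 2*I*√15661 = (-2 + 280908) + 2*I*√15661 = 280906 + 2*I*√15661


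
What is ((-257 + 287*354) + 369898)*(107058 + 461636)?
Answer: 267990791866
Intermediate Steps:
((-257 + 287*354) + 369898)*(107058 + 461636) = ((-257 + 101598) + 369898)*568694 = (101341 + 369898)*568694 = 471239*568694 = 267990791866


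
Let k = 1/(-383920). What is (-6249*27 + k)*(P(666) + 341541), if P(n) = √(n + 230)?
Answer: -22123705637482101/383920 - 64776134161*√14/47990 ≈ -5.7631e+10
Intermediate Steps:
k = -1/383920 ≈ -2.6047e-6
P(n) = √(230 + n)
(-6249*27 + k)*(P(666) + 341541) = (-6249*27 - 1/383920)*(√(230 + 666) + 341541) = (-168723 - 1/383920)*(√896 + 341541) = -64776134161*(8*√14 + 341541)/383920 = -64776134161*(341541 + 8*√14)/383920 = -22123705637482101/383920 - 64776134161*√14/47990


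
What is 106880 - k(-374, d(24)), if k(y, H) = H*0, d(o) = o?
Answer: 106880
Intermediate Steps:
k(y, H) = 0
106880 - k(-374, d(24)) = 106880 - 1*0 = 106880 + 0 = 106880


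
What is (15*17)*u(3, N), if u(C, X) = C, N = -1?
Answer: 765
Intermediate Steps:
(15*17)*u(3, N) = (15*17)*3 = 255*3 = 765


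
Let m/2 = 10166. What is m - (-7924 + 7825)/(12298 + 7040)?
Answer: 11914555/586 ≈ 20332.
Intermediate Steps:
m = 20332 (m = 2*10166 = 20332)
m - (-7924 + 7825)/(12298 + 7040) = 20332 - (-7924 + 7825)/(12298 + 7040) = 20332 - (-99)/19338 = 20332 - 1*(-3/586) = 20332 + 3/586 = 11914555/586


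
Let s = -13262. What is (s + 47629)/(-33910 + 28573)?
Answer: -34367/5337 ≈ -6.4394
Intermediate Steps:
(s + 47629)/(-33910 + 28573) = (-13262 + 47629)/(-33910 + 28573) = 34367/(-5337) = 34367*(-1/5337) = -34367/5337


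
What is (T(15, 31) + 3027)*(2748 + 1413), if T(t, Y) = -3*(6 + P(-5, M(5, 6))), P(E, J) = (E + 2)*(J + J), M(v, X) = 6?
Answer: 12969837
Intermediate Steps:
P(E, J) = 2*J*(2 + E) (P(E, J) = (2 + E)*(2*J) = 2*J*(2 + E))
T(t, Y) = 90 (T(t, Y) = -3*(6 + 2*6*(2 - 5)) = -3*(6 + 2*6*(-3)) = -3*(6 - 36) = -3*(-30) = 90)
(T(15, 31) + 3027)*(2748 + 1413) = (90 + 3027)*(2748 + 1413) = 3117*4161 = 12969837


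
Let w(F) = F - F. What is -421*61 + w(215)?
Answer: -25681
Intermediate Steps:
w(F) = 0
-421*61 + w(215) = -421*61 + 0 = -25681 + 0 = -25681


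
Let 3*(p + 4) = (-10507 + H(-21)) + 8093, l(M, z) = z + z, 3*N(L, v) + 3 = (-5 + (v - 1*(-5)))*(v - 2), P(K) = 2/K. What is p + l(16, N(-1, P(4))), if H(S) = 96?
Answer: -4675/6 ≈ -779.17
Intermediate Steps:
N(L, v) = -1 + v*(-2 + v)/3 (N(L, v) = -1 + ((-5 + (v - 1*(-5)))*(v - 2))/3 = -1 + ((-5 + (v + 5))*(-2 + v))/3 = -1 + ((-5 + (5 + v))*(-2 + v))/3 = -1 + (v*(-2 + v))/3 = -1 + v*(-2 + v)/3)
l(M, z) = 2*z
p = -2330/3 (p = -4 + ((-10507 + 96) + 8093)/3 = -4 + (-10411 + 8093)/3 = -4 + (⅓)*(-2318) = -4 - 2318/3 = -2330/3 ≈ -776.67)
p + l(16, N(-1, P(4))) = -2330/3 + 2*(-1 - 4/(3*4) + (2/4)²/3) = -2330/3 + 2*(-1 - 4/(3*4) + (2*(¼))²/3) = -2330/3 + 2*(-1 - ⅔*½ + (½)²/3) = -2330/3 + 2*(-1 - ⅓ + (⅓)*(¼)) = -2330/3 + 2*(-1 - ⅓ + 1/12) = -2330/3 + 2*(-5/4) = -2330/3 - 5/2 = -4675/6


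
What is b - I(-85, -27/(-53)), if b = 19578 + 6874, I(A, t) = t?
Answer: 1401929/53 ≈ 26452.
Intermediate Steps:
b = 26452
b - I(-85, -27/(-53)) = 26452 - (-27)/(-53) = 26452 - (-27)*(-1)/53 = 26452 - 1*27/53 = 26452 - 27/53 = 1401929/53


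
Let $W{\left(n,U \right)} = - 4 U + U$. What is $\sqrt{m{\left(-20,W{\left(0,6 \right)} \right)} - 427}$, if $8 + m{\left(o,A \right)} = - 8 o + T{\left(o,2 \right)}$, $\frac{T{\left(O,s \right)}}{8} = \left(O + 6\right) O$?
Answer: $\sqrt{1965} \approx 44.328$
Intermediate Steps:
$T{\left(O,s \right)} = 8 O \left(6 + O\right)$ ($T{\left(O,s \right)} = 8 \left(O + 6\right) O = 8 \left(6 + O\right) O = 8 O \left(6 + O\right)$)
$W{\left(n,U \right)} = - 3 U$
$m{\left(o,A \right)} = -8 - 8 o + 8 o \left(6 + o\right)$ ($m{\left(o,A \right)} = -8 + \left(- 8 o + 8 o \left(6 + o\right)\right) = -8 - 8 o + 8 o \left(6 + o\right)$)
$\sqrt{m{\left(-20,W{\left(0,6 \right)} \right)} - 427} = \sqrt{\left(-8 - -160 + 8 \left(-20\right) \left(6 - 20\right)\right) - 427} = \sqrt{\left(-8 + 160 + 8 \left(-20\right) \left(-14\right)\right) - 427} = \sqrt{\left(-8 + 160 + 2240\right) - 427} = \sqrt{2392 - 427} = \sqrt{1965}$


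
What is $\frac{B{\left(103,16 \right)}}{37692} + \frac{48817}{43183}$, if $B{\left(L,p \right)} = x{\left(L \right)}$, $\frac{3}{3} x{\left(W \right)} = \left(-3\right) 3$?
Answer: $\frac{204402413}{180850404} \approx 1.1302$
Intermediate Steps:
$x{\left(W \right)} = -9$ ($x{\left(W \right)} = \left(-3\right) 3 = -9$)
$B{\left(L,p \right)} = -9$
$\frac{B{\left(103,16 \right)}}{37692} + \frac{48817}{43183} = - \frac{9}{37692} + \frac{48817}{43183} = \left(-9\right) \frac{1}{37692} + 48817 \cdot \frac{1}{43183} = - \frac{1}{4188} + \frac{48817}{43183} = \frac{204402413}{180850404}$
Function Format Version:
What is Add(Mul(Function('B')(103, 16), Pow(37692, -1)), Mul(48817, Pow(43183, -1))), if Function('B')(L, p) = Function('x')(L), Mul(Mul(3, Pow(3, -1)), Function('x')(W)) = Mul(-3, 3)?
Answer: Rational(204402413, 180850404) ≈ 1.1302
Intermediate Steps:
Function('x')(W) = -9 (Function('x')(W) = Mul(-3, 3) = -9)
Function('B')(L, p) = -9
Add(Mul(Function('B')(103, 16), Pow(37692, -1)), Mul(48817, Pow(43183, -1))) = Add(Mul(-9, Pow(37692, -1)), Mul(48817, Pow(43183, -1))) = Add(Mul(-9, Rational(1, 37692)), Mul(48817, Rational(1, 43183))) = Add(Rational(-1, 4188), Rational(48817, 43183)) = Rational(204402413, 180850404)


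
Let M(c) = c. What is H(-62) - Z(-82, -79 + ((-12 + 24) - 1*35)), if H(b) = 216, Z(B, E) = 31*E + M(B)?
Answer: 3460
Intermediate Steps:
Z(B, E) = B + 31*E (Z(B, E) = 31*E + B = B + 31*E)
H(-62) - Z(-82, -79 + ((-12 + 24) - 1*35)) = 216 - (-82 + 31*(-79 + ((-12 + 24) - 1*35))) = 216 - (-82 + 31*(-79 + (12 - 35))) = 216 - (-82 + 31*(-79 - 23)) = 216 - (-82 + 31*(-102)) = 216 - (-82 - 3162) = 216 - 1*(-3244) = 216 + 3244 = 3460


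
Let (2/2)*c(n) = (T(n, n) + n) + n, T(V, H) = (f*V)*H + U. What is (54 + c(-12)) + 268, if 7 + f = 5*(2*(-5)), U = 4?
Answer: -7906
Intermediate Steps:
f = -57 (f = -7 + 5*(2*(-5)) = -7 + 5*(-10) = -7 - 50 = -57)
T(V, H) = 4 - 57*H*V (T(V, H) = (-57*V)*H + 4 = -57*H*V + 4 = 4 - 57*H*V)
c(n) = 4 - 57*n**2 + 2*n (c(n) = ((4 - 57*n*n) + n) + n = ((4 - 57*n**2) + n) + n = (4 + n - 57*n**2) + n = 4 - 57*n**2 + 2*n)
(54 + c(-12)) + 268 = (54 + (4 - 57*(-12)**2 + 2*(-12))) + 268 = (54 + (4 - 57*144 - 24)) + 268 = (54 + (4 - 8208 - 24)) + 268 = (54 - 8228) + 268 = -8174 + 268 = -7906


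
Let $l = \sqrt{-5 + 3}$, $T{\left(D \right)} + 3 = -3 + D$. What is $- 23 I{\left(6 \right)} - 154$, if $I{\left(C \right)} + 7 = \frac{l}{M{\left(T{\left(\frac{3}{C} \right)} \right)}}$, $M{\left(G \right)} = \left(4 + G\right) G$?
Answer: $7 - \frac{92 i \sqrt{2}}{33} \approx 7.0 - 3.9427 i$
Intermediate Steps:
$T{\left(D \right)} = -6 + D$ ($T{\left(D \right)} = -3 + \left(-3 + D\right) = -6 + D$)
$M{\left(G \right)} = G \left(4 + G\right)$
$l = i \sqrt{2}$ ($l = \sqrt{-2} = i \sqrt{2} \approx 1.4142 i$)
$I{\left(C \right)} = -7 + \frac{i \sqrt{2}}{\left(-6 + \frac{3}{C}\right) \left(-2 + \frac{3}{C}\right)}$ ($I{\left(C \right)} = -7 + \frac{i \sqrt{2}}{\left(-6 + \frac{3}{C}\right) \left(4 - \left(6 - \frac{3}{C}\right)\right)} = -7 + \frac{i \sqrt{2}}{\left(-6 + \frac{3}{C}\right) \left(-2 + \frac{3}{C}\right)}$)
$- 23 I{\left(6 \right)} - 154 = - 23 \frac{-63 - 84 \cdot 6^{2} + 168 \cdot 6 + i \sqrt{2} \cdot 6^{2}}{3 \left(3 - 48 + 4 \cdot 6^{2}\right)} - 154 = - 23 \frac{-63 - 3024 + 1008 + i \sqrt{2} \cdot 36}{3 \left(3 - 48 + 4 \cdot 36\right)} - 154 = - 23 \frac{-63 - 3024 + 1008 + 36 i \sqrt{2}}{3 \left(3 - 48 + 144\right)} - 154 = - 23 \frac{-2079 + 36 i \sqrt{2}}{3 \cdot 99} - 154 = - 23 \cdot \frac{1}{3} \cdot \frac{1}{99} \left(-2079 + 36 i \sqrt{2}\right) - 154 = - 23 \left(-7 + \frac{4 i \sqrt{2}}{33}\right) - 154 = \left(161 - \frac{92 i \sqrt{2}}{33}\right) - 154 = 7 - \frac{92 i \sqrt{2}}{33}$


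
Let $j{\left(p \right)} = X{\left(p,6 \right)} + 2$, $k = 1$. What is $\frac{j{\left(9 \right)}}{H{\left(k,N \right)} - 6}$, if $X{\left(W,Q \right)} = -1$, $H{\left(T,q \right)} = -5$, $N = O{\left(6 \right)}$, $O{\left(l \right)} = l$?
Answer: $- \frac{1}{11} \approx -0.090909$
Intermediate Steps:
$N = 6$
$j{\left(p \right)} = 1$ ($j{\left(p \right)} = -1 + 2 = 1$)
$\frac{j{\left(9 \right)}}{H{\left(k,N \right)} - 6} = \frac{1}{-5 - 6} \cdot 1 = \frac{1}{-11} \cdot 1 = \left(- \frac{1}{11}\right) 1 = - \frac{1}{11}$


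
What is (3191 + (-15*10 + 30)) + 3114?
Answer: 6185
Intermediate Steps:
(3191 + (-15*10 + 30)) + 3114 = (3191 + (-150 + 30)) + 3114 = (3191 - 120) + 3114 = 3071 + 3114 = 6185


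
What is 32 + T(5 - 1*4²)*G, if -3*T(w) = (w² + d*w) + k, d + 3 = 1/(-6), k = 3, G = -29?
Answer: 28213/18 ≈ 1567.4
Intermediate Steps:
d = -19/6 (d = -3 + 1/(-6) = -3 + 1*(-⅙) = -3 - ⅙ = -19/6 ≈ -3.1667)
T(w) = -1 - w²/3 + 19*w/18 (T(w) = -((w² - 19*w/6) + 3)/3 = -(3 + w² - 19*w/6)/3 = -1 - w²/3 + 19*w/18)
32 + T(5 - 1*4²)*G = 32 + (-1 - (5 - 1*4²)²/3 + 19*(5 - 1*4²)/18)*(-29) = 32 + (-1 - (5 - 1*16)²/3 + 19*(5 - 1*16)/18)*(-29) = 32 + (-1 - (5 - 16)²/3 + 19*(5 - 16)/18)*(-29) = 32 + (-1 - ⅓*(-11)² + (19/18)*(-11))*(-29) = 32 + (-1 - ⅓*121 - 209/18)*(-29) = 32 + (-1 - 121/3 - 209/18)*(-29) = 32 - 953/18*(-29) = 32 + 27637/18 = 28213/18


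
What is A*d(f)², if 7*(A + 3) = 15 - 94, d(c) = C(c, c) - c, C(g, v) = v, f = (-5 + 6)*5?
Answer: 0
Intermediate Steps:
f = 5 (f = 1*5 = 5)
d(c) = 0 (d(c) = c - c = 0)
A = -100/7 (A = -3 + (15 - 94)/7 = -3 + (⅐)*(-79) = -3 - 79/7 = -100/7 ≈ -14.286)
A*d(f)² = -100/7*0² = -100/7*0 = 0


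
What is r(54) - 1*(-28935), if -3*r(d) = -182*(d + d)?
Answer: 35487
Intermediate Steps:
r(d) = 364*d/3 (r(d) = -(-182)*(d + d)/3 = -(-182)*2*d/3 = -(-364)*d/3 = 364*d/3)
r(54) - 1*(-28935) = (364/3)*54 - 1*(-28935) = 6552 + 28935 = 35487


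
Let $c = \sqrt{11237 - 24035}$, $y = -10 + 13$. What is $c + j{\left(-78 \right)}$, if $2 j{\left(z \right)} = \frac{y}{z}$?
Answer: $- \frac{1}{52} + 9 i \sqrt{158} \approx -0.019231 + 113.13 i$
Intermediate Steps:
$y = 3$
$j{\left(z \right)} = \frac{3}{2 z}$ ($j{\left(z \right)} = \frac{3 \frac{1}{z}}{2} = \frac{3}{2 z}$)
$c = 9 i \sqrt{158}$ ($c = \sqrt{-12798} = 9 i \sqrt{158} \approx 113.13 i$)
$c + j{\left(-78 \right)} = 9 i \sqrt{158} + \frac{3}{2 \left(-78\right)} = 9 i \sqrt{158} + \frac{3}{2} \left(- \frac{1}{78}\right) = 9 i \sqrt{158} - \frac{1}{52} = - \frac{1}{52} + 9 i \sqrt{158}$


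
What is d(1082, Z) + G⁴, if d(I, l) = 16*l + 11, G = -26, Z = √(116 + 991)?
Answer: 456987 + 48*√123 ≈ 4.5752e+5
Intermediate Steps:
Z = 3*√123 (Z = √1107 = 3*√123 ≈ 33.272)
d(I, l) = 11 + 16*l
d(1082, Z) + G⁴ = (11 + 16*(3*√123)) + (-26)⁴ = (11 + 48*√123) + 456976 = 456987 + 48*√123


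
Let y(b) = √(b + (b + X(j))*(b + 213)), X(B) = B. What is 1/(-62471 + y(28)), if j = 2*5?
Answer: -62471/3902616655 - √9186/3902616655 ≈ -1.6032e-5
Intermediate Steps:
j = 10
y(b) = √(b + (10 + b)*(213 + b)) (y(b) = √(b + (b + 10)*(b + 213)) = √(b + (10 + b)*(213 + b)))
1/(-62471 + y(28)) = 1/(-62471 + √(2130 + 28² + 224*28)) = 1/(-62471 + √(2130 + 784 + 6272)) = 1/(-62471 + √9186)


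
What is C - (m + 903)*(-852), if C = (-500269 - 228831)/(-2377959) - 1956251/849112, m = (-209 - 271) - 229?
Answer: 30339801328605545/183559411128 ≈ 1.6529e+5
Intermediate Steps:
m = -709 (m = -480 - 229 = -709)
C = -366617919319/183559411128 (C = -729100*(-1/2377959) - 1956251*1/849112 = 729100/2377959 - 177841/77192 = -366617919319/183559411128 ≈ -1.9973)
C - (m + 903)*(-852) = -366617919319/183559411128 - (-709 + 903)*(-852) = -366617919319/183559411128 - 194*(-852) = -366617919319/183559411128 - 1*(-165288) = -366617919319/183559411128 + 165288 = 30339801328605545/183559411128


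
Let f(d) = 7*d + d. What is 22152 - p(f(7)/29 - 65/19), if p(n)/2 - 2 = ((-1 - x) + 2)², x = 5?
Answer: 22116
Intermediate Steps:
f(d) = 8*d
p(n) = 36 (p(n) = 4 + 2*((-1 - 1*5) + 2)² = 4 + 2*((-1 - 5) + 2)² = 4 + 2*(-6 + 2)² = 4 + 2*(-4)² = 4 + 2*16 = 4 + 32 = 36)
22152 - p(f(7)/29 - 65/19) = 22152 - 1*36 = 22152 - 36 = 22116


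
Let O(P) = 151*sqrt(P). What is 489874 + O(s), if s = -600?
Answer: 489874 + 1510*I*sqrt(6) ≈ 4.8987e+5 + 3698.7*I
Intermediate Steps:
489874 + O(s) = 489874 + 151*sqrt(-600) = 489874 + 151*(10*I*sqrt(6)) = 489874 + 1510*I*sqrt(6)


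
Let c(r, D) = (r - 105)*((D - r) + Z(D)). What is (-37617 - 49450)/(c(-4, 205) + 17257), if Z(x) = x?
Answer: 87067/27869 ≈ 3.1242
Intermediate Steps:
c(r, D) = (-105 + r)*(-r + 2*D) (c(r, D) = (r - 105)*((D - r) + D) = (-105 + r)*(-r + 2*D))
(-37617 - 49450)/(c(-4, 205) + 17257) = (-37617 - 49450)/((-1*(-4)² - 210*205 + 105*(-4) + 2*205*(-4)) + 17257) = -87067/((-1*16 - 43050 - 420 - 1640) + 17257) = -87067/((-16 - 43050 - 420 - 1640) + 17257) = -87067/(-45126 + 17257) = -87067/(-27869) = -87067*(-1/27869) = 87067/27869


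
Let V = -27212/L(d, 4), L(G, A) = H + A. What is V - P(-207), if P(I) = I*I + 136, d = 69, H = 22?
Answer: -572411/13 ≈ -44032.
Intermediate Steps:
L(G, A) = 22 + A
P(I) = 136 + I² (P(I) = I² + 136 = 136 + I²)
V = -13606/13 (V = -27212/(22 + 4) = -27212/26 = -27212*1/26 = -13606/13 ≈ -1046.6)
V - P(-207) = -13606/13 - (136 + (-207)²) = -13606/13 - (136 + 42849) = -13606/13 - 1*42985 = -13606/13 - 42985 = -572411/13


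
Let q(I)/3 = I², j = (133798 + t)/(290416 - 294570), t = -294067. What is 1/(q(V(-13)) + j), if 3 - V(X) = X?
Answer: 4154/3350541 ≈ 0.0012398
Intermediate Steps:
V(X) = 3 - X
j = 160269/4154 (j = (133798 - 294067)/(290416 - 294570) = -160269/(-4154) = -160269*(-1/4154) = 160269/4154 ≈ 38.582)
q(I) = 3*I²
1/(q(V(-13)) + j) = 1/(3*(3 - 1*(-13))² + 160269/4154) = 1/(3*(3 + 13)² + 160269/4154) = 1/(3*16² + 160269/4154) = 1/(3*256 + 160269/4154) = 1/(768 + 160269/4154) = 1/(3350541/4154) = 4154/3350541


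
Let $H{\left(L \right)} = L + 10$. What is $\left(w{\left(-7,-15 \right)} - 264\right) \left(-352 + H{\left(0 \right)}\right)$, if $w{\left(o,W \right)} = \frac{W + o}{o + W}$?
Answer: $89946$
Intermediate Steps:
$H{\left(L \right)} = 10 + L$
$w{\left(o,W \right)} = 1$ ($w{\left(o,W \right)} = \frac{W + o}{W + o} = 1$)
$\left(w{\left(-7,-15 \right)} - 264\right) \left(-352 + H{\left(0 \right)}\right) = \left(1 - 264\right) \left(-352 + \left(10 + 0\right)\right) = - 263 \left(-352 + 10\right) = \left(-263\right) \left(-342\right) = 89946$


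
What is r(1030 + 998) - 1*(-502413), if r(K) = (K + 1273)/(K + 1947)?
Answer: 1997094976/3975 ≈ 5.0241e+5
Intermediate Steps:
r(K) = (1273 + K)/(1947 + K)
r(1030 + 998) - 1*(-502413) = (1273 + (1030 + 998))/(1947 + (1030 + 998)) - 1*(-502413) = (1273 + 2028)/(1947 + 2028) + 502413 = 3301/3975 + 502413 = 1997094976/3975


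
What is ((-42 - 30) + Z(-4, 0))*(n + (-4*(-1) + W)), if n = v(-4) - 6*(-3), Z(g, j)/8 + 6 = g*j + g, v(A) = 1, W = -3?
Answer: -3040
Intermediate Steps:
Z(g, j) = -48 + 8*g + 8*g*j (Z(g, j) = -48 + 8*(g*j + g) = -48 + 8*(g + g*j) = -48 + (8*g + 8*g*j) = -48 + 8*g + 8*g*j)
n = 19 (n = 1 - 6*(-3) = 1 + 18 = 19)
((-42 - 30) + Z(-4, 0))*(n + (-4*(-1) + W)) = ((-42 - 30) + (-48 + 8*(-4) + 8*(-4)*0))*(19 + (-4*(-1) - 3)) = (-72 + (-48 - 32 + 0))*(19 + (4 - 3)) = (-72 - 80)*(19 + 1) = -152*20 = -3040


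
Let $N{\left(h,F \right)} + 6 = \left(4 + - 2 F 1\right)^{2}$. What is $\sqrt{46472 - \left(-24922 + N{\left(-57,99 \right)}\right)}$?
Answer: $2 \sqrt{8441} \approx 183.75$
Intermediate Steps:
$N{\left(h,F \right)} = -6 + \left(4 - 2 F\right)^{2}$ ($N{\left(h,F \right)} = -6 + \left(4 + - 2 F 1\right)^{2} = -6 + \left(4 - 2 F\right)^{2}$)
$\sqrt{46472 - \left(-24922 + N{\left(-57,99 \right)}\right)} = \sqrt{46472 + \left(24922 - \left(-6 + 4 \left(-2 + 99\right)^{2}\right)\right)} = \sqrt{46472 + \left(24922 - \left(-6 + 4 \cdot 97^{2}\right)\right)} = \sqrt{46472 + \left(24922 - \left(-6 + 4 \cdot 9409\right)\right)} = \sqrt{46472 + \left(24922 - \left(-6 + 37636\right)\right)} = \sqrt{46472 + \left(24922 - 37630\right)} = \sqrt{46472 - 12708} = \sqrt{33764} = 2 \sqrt{8441}$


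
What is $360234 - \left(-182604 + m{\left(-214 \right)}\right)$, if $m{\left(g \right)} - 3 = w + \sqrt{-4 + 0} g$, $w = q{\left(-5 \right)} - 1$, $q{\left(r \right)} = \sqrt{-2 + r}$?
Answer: $542836 + 428 i - i \sqrt{7} \approx 5.4284 \cdot 10^{5} + 425.35 i$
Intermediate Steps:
$w = -1 + i \sqrt{7}$ ($w = \sqrt{-2 - 5} - 1 = \sqrt{-7} - 1 = i \sqrt{7} - 1 = -1 + i \sqrt{7} \approx -1.0 + 2.6458 i$)
$m{\left(g \right)} = 2 + i \sqrt{7} + 2 i g$ ($m{\left(g \right)} = 3 - \left(1 - i \sqrt{7} - \sqrt{-4 + 0} g\right) = 3 - \left(1 - i \sqrt{7} - \sqrt{-4} g\right) = 3 - \left(1 - i \sqrt{7} - 2 i g\right) = 3 + \left(-1 + i \sqrt{7} + 2 i g\right) = 2 + i \sqrt{7} + 2 i g$)
$360234 - \left(-182604 + m{\left(-214 \right)}\right) = 360234 - \left(-182602 + i \sqrt{7} + 2 i \left(-214\right)\right) = 360234 - \left(-182602 - 428 i + i \sqrt{7}\right) = 360234 + \left(182602 + 428 i - i \sqrt{7}\right) = 542836 + 428 i - i \sqrt{7}$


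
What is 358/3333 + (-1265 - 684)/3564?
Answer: -158185/359964 ≈ -0.43945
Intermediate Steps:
358/3333 + (-1265 - 684)/3564 = 358*(1/3333) - 1949*1/3564 = 358/3333 - 1949/3564 = -158185/359964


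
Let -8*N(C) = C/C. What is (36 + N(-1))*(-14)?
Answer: -2009/4 ≈ -502.25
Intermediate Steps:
N(C) = -⅛ (N(C) = -C/(8*C) = -⅛*1 = -⅛)
(36 + N(-1))*(-14) = (36 - ⅛)*(-14) = (287/8)*(-14) = -2009/4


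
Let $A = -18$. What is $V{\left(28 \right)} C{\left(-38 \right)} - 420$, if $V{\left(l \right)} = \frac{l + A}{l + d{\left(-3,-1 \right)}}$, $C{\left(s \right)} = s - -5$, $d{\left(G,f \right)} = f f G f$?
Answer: $- \frac{13350}{31} \approx -430.65$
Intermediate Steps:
$d{\left(G,f \right)} = G f^{3}$ ($d{\left(G,f \right)} = f^{2} G f = G f^{2} f = G f^{3}$)
$C{\left(s \right)} = 5 + s$ ($C{\left(s \right)} = s + 5 = 5 + s$)
$V{\left(l \right)} = \frac{-18 + l}{3 + l}$ ($V{\left(l \right)} = \frac{l - 18}{l - 3 \left(-1\right)^{3}} = \frac{-18 + l}{l - -3} = \frac{-18 + l}{l + 3} = \frac{-18 + l}{3 + l}$)
$V{\left(28 \right)} C{\left(-38 \right)} - 420 = \frac{-18 + 28}{3 + 28} \left(5 - 38\right) - 420 = \frac{1}{31} \cdot 10 \left(-33\right) - 420 = \frac{10}{31} \left(-33\right) - 420 = - \frac{330}{31} - 420 = - \frac{13350}{31}$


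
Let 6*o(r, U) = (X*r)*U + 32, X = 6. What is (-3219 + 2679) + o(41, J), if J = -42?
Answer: -6770/3 ≈ -2256.7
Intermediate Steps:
o(r, U) = 16/3 + U*r (o(r, U) = ((6*r)*U + 32)/6 = (6*U*r + 32)/6 = (32 + 6*U*r)/6 = 16/3 + U*r)
(-3219 + 2679) + o(41, J) = (-3219 + 2679) + (16/3 - 42*41) = -540 + (16/3 - 1722) = -540 - 5150/3 = -6770/3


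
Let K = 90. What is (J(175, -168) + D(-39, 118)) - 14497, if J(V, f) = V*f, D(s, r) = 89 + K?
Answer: -43718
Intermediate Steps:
D(s, r) = 179 (D(s, r) = 89 + 90 = 179)
(J(175, -168) + D(-39, 118)) - 14497 = (175*(-168) + 179) - 14497 = (-29400 + 179) - 14497 = -29221 - 14497 = -43718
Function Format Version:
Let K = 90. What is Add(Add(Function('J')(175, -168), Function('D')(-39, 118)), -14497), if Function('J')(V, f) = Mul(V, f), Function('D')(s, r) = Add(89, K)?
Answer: -43718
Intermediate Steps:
Function('D')(s, r) = 179 (Function('D')(s, r) = Add(89, 90) = 179)
Add(Add(Function('J')(175, -168), Function('D')(-39, 118)), -14497) = Add(Add(Mul(175, -168), 179), -14497) = Add(Add(-29400, 179), -14497) = Add(-29221, -14497) = -43718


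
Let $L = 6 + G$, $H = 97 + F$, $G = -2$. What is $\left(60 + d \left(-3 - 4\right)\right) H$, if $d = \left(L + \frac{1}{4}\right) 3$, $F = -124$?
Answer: $\frac{3159}{4} \approx 789.75$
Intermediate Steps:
$H = -27$ ($H = 97 - 124 = -27$)
$L = 4$ ($L = 6 - 2 = 4$)
$d = \frac{51}{4}$ ($d = \left(4 + \frac{1}{4}\right) 3 = \frac{17}{4} \cdot 3 = \frac{51}{4} \approx 12.75$)
$\left(60 + d \left(-3 - 4\right)\right) H = \left(60 + \frac{51 \left(-3 - 4\right)}{4}\right) \left(-27\right) = \left(60 + \frac{51}{4} \left(-7\right)\right) \left(-27\right) = \left(60 - \frac{357}{4}\right) \left(-27\right) = \left(- \frac{117}{4}\right) \left(-27\right) = \frac{3159}{4}$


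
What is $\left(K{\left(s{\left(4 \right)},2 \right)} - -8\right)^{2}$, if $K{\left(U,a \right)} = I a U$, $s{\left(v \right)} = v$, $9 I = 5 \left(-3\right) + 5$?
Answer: $\frac{64}{81} \approx 0.79012$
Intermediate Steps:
$I = - \frac{10}{9}$ ($I = \frac{5 \left(-3\right) + 5}{9} = \frac{-15 + 5}{9} = \frac{1}{9} \left(-10\right) = - \frac{10}{9} \approx -1.1111$)
$K{\left(U,a \right)} = - \frac{10 U a}{9}$ ($K{\left(U,a \right)} = - \frac{10 a}{9} U = - \frac{10 U a}{9}$)
$\left(K{\left(s{\left(4 \right)},2 \right)} - -8\right)^{2} = \left(\left(- \frac{10}{9}\right) 4 \cdot 2 - -8\right)^{2} = \left(- \frac{80}{9} + 8\right)^{2} = \left(- \frac{8}{9}\right)^{2} = \frac{64}{81}$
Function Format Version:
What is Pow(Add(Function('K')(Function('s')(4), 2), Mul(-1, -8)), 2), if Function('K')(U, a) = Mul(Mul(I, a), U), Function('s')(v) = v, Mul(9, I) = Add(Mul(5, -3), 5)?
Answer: Rational(64, 81) ≈ 0.79012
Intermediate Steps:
I = Rational(-10, 9) (I = Mul(Rational(1, 9), Add(Mul(5, -3), 5)) = Mul(Rational(1, 9), Add(-15, 5)) = Mul(Rational(1, 9), -10) = Rational(-10, 9) ≈ -1.1111)
Function('K')(U, a) = Mul(Rational(-10, 9), U, a) (Function('K')(U, a) = Mul(Mul(Rational(-10, 9), a), U) = Mul(Rational(-10, 9), U, a))
Pow(Add(Function('K')(Function('s')(4), 2), Mul(-1, -8)), 2) = Pow(Add(Mul(Rational(-10, 9), 4, 2), Mul(-1, -8)), 2) = Pow(Add(Rational(-80, 9), 8), 2) = Pow(Rational(-8, 9), 2) = Rational(64, 81)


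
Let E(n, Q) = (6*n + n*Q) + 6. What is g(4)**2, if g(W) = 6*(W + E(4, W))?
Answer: 90000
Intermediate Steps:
E(n, Q) = 6 + 6*n + Q*n (E(n, Q) = (6*n + Q*n) + 6 = 6 + 6*n + Q*n)
g(W) = 180 + 30*W (g(W) = 6*(W + (6 + 6*4 + W*4)) = 6*(W + (6 + 24 + 4*W)) = 6*(W + (30 + 4*W)) = 6*(30 + 5*W) = 180 + 30*W)
g(4)**2 = (180 + 30*4)**2 = (180 + 120)**2 = 300**2 = 90000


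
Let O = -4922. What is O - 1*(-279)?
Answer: -4643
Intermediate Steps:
O - 1*(-279) = -4922 - 1*(-279) = -4922 + 279 = -4643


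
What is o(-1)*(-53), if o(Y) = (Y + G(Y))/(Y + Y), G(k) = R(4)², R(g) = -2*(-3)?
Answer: 1855/2 ≈ 927.50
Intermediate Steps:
R(g) = 6
G(k) = 36 (G(k) = 6² = 36)
o(Y) = (36 + Y)/(2*Y) (o(Y) = (Y + 36)/(Y + Y) = (36 + Y)/((2*Y)) = (36 + Y)*(1/(2*Y)) = (36 + Y)/(2*Y))
o(-1)*(-53) = ((½)*(36 - 1)/(-1))*(-53) = ((½)*(-1)*35)*(-53) = -35/2*(-53) = 1855/2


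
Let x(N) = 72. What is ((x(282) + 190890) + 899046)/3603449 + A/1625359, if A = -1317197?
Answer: -2974797899581/5856898263191 ≈ -0.50791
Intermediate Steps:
((x(282) + 190890) + 899046)/3603449 + A/1625359 = ((72 + 190890) + 899046)/3603449 - 1317197/1625359 = (190962 + 899046)*(1/3603449) - 1317197*1/1625359 = 1090008*(1/3603449) - 1317197/1625359 = 1090008/3603449 - 1317197/1625359 = -2974797899581/5856898263191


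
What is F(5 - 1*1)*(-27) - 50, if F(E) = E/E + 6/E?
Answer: -235/2 ≈ -117.50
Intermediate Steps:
F(E) = 1 + 6/E
F(5 - 1*1)*(-27) - 50 = ((6 + (5 - 1*1))/(5 - 1*1))*(-27) - 50 = ((6 + (5 - 1))/(5 - 1))*(-27) - 50 = ((6 + 4)/4)*(-27) - 50 = ((¼)*10)*(-27) - 50 = (5/2)*(-27) - 50 = -135/2 - 50 = -235/2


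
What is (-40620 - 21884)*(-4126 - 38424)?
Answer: 2659545200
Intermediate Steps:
(-40620 - 21884)*(-4126 - 38424) = -62504*(-42550) = 2659545200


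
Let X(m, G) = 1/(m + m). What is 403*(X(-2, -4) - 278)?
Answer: -448539/4 ≈ -1.1213e+5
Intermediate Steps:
X(m, G) = 1/(2*m)
403*(X(-2, -4) - 278) = 403*((1/2)/(-2) - 278) = 403*((1/2)*(-1/2) - 278) = 403*(-1/4 - 278) = 403*(-1113/4) = -448539/4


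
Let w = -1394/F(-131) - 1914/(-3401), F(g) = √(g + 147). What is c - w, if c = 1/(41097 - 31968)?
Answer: 120700157/346902 ≈ 347.94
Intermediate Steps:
F(g) = √(147 + g)
c = 1/9129 ≈ 0.00010954
w = -2366669/6802 (w = -1394/√(147 - 131) - 1914/(-3401) = -1394/(√16) - 1914*(-1/3401) = -1394/4 + 1914/3401 = -1394*¼ + 1914/3401 = -697/2 + 1914/3401 = -2366669/6802 ≈ -347.94)
c - w = 1/9129 - 1*(-2366669/6802) = 1/9129 + 2366669/6802 = 120700157/346902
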